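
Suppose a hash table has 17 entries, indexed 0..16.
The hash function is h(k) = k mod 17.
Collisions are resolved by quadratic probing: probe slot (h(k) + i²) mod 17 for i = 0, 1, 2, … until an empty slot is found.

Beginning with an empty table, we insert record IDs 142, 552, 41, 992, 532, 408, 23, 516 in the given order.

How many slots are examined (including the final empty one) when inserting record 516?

Insert 142: h=6, slot 6 empty → index 6.
Insert 552: h=8, slot 8 empty → index 8.
Insert 41: h=7, slot 7 empty → index 7.
Insert 992: h=6, slots 6,7 occupied → index 10.
Insert 532: h=5, slot 5 empty → index 5.
Insert 408: h=0, slot 0 empty → index 0.
Insert 23: h=6, slots 6,7,10 occupied → index 15.
Insert 516: h=6, slots 6,7,10,15,5 occupied → index 14.
Table: [408, —, —, —, —, 532, 142, 41, 552, —, 992, —, —, —, 516, 23, —]

6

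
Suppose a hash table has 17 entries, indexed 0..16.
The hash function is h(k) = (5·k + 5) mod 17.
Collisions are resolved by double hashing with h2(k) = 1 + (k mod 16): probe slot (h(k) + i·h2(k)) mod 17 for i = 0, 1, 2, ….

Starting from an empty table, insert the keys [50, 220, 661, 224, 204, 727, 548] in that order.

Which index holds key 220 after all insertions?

13

50 hashes to 0; slot 0 is free => place at 0.
220 hashes to 0, h2=13; 0 taken => place at 13.
661 hashes to 12; slot 12 is free => place at 12.
224 hashes to 3; slot 3 is free => place at 3.
204 hashes to 5; slot 5 is free => place at 5.
727 hashes to 2; slot 2 is free => place at 2.
548 hashes to 8; slot 8 is free => place at 8.
Table: [50, —, 727, 224, —, 204, —, —, 548, —, —, —, 661, 220, —, —, —]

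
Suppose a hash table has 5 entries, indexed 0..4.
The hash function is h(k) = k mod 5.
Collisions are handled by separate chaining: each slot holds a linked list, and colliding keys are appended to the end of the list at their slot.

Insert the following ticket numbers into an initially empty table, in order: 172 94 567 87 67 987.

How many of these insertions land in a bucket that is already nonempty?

4

172 → bucket 2
94 → bucket 4
567 → bucket 2 (collision)
87 → bucket 2 (collision)
67 → bucket 2 (collision)
987 → bucket 2 (collision)
Final buckets:
0: -
1: -
2: 172 -> 567 -> 87 -> 67 -> 987
3: -
4: 94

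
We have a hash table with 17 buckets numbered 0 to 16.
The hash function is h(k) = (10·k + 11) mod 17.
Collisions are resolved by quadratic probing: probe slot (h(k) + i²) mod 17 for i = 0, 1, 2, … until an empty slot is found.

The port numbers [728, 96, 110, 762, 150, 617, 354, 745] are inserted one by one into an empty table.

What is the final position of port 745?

728: h=15 => slot 15
96: h=2 => slot 2
110: h=6 => slot 6
762: h=15, probe 15,16 => slot 16
150: h=15, probe 15,16,2,7 => slot 7
617: h=10 => slot 10
354: h=15, probe 15,16,2,7,14 => slot 14
745: h=15, probe 15,16,2,7,14,6,0 => slot 0
Table: [745, _, 96, _, _, _, 110, 150, _, _, 617, _, _, _, 354, 728, 762]

0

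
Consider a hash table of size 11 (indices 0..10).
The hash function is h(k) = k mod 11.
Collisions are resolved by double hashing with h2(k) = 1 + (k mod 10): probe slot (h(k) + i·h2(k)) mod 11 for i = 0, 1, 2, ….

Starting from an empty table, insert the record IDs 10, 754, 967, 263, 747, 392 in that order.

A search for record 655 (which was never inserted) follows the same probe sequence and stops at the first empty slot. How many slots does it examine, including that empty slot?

Insert 10: h=10, slot 10 empty => index 10.
Insert 754: h=6, slot 6 empty => index 6.
Insert 967: h=10, h2=8, slot 10 occupied => index 7.
Insert 263: h=10, h2=4, slot 10 occupied => index 3.
Insert 747: h=10, h2=8, slots 10,7 occupied => index 4.
Insert 392: h=7, h2=3, slots 7,10 occupied => index 2.
Table: [-, -, 392, 263, 747, -, 754, 967, -, -, 10]
Lookup 655: h=6, h2=6, probe 6,1 → slot 1 empty, not found.

2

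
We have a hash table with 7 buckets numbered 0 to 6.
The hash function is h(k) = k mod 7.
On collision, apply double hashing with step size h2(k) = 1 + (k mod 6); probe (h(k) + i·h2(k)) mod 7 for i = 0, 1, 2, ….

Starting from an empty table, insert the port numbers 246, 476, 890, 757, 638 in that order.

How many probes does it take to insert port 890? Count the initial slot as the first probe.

2

Insert 246: h=1, slot 1 empty => index 1.
Insert 476: h=0, slot 0 empty => index 0.
Insert 890: h=1, h2=3, slot 1 occupied => index 4.
Insert 757: h=1, h2=2, slot 1 occupied => index 3.
Insert 638: h=1, h2=3, slots 1,4,0,3 occupied => index 6.
Table: [476, 246, —, 757, 890, —, 638]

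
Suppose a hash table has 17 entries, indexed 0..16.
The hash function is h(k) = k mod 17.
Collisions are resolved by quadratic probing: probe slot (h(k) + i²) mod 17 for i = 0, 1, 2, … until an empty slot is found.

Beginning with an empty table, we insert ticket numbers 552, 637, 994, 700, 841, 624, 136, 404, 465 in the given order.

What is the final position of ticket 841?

0

552: h=8 -> slot 8
637: h=8, probe 8,9 -> slot 9
994: h=8, probe 8,9,12 -> slot 12
700: h=3 -> slot 3
841: h=8, probe 8,9,12,0 -> slot 0
624: h=12, probe 12,13 -> slot 13
136: h=0, probe 0,1 -> slot 1
404: h=13, probe 13,14 -> slot 14
465: h=6 -> slot 6
Table: [841, 136, -, 700, -, -, 465, -, 552, 637, -, -, 994, 624, 404, -, -]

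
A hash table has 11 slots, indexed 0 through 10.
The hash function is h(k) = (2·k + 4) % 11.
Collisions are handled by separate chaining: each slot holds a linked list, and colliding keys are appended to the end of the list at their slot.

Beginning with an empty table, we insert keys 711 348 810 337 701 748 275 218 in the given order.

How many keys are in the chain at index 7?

4

Insert 711: h=7, bucket 7 empty -> new chain.
Insert 348: h=7, bucket 7 nonempty -> append to chain.
Insert 810: h=7, bucket 7 nonempty -> append to chain.
Insert 337: h=7, bucket 7 nonempty -> append to chain.
Insert 701: h=9, bucket 9 empty -> new chain.
Insert 748: h=4, bucket 4 empty -> new chain.
Insert 275: h=4, bucket 4 nonempty -> append to chain.
Insert 218: h=0, bucket 0 empty -> new chain.
Final buckets:
0: 218
1: —
2: —
3: —
4: 748 -> 275
5: —
6: —
7: 711 -> 348 -> 810 -> 337
8: —
9: 701
10: —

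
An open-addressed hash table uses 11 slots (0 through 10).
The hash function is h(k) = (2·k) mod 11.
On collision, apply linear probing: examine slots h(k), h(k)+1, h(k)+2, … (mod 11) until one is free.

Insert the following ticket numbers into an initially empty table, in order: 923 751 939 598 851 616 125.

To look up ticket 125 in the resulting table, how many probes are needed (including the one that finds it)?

923 hashes to 9; slot 9 is free → place at 9.
751 hashes to 6; slot 6 is free → place at 6.
939 hashes to 8; slot 8 is free → place at 8.
598 hashes to 8; 8,9 taken → place at 10.
851 hashes to 8; 8,9,10 taken → place at 0.
616 hashes to 0; 0 taken → place at 1.
125 hashes to 8; 8,9,10,0,1 taken → place at 2.
Table: [851, 616, 125, —, —, —, 751, —, 939, 923, 598]
Lookup 125: h=8, probe 8,9,10,0,1,2 → found at 2.

6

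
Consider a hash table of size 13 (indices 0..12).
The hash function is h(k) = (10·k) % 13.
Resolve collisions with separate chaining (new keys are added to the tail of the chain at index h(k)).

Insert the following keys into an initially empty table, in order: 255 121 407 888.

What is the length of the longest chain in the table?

3

255 -> bucket 2
121 -> bucket 1
407 -> bucket 1 (collision)
888 -> bucket 1 (collision)
Final buckets:
0: —
1: 121 -> 407 -> 888
2: 255
3: —
4: —
5: —
6: —
7: —
8: —
9: —
10: —
11: —
12: —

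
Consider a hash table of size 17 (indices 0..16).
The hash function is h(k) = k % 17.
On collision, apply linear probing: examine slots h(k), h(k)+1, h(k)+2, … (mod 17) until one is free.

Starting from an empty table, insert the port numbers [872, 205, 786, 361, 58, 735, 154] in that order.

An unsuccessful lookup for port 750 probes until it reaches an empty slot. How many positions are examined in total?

872 hashes to 5; slot 5 is free → place at 5.
205 hashes to 1; slot 1 is free → place at 1.
786 hashes to 4; slot 4 is free → place at 4.
361 hashes to 4; 4,5 taken → place at 6.
58 hashes to 7; slot 7 is free → place at 7.
735 hashes to 4; 4,5,6,7 taken → place at 8.
154 hashes to 1; 1 taken → place at 2.
Table: [_, 205, 154, _, 786, 872, 361, 58, 735, _, _, _, _, _, _, _, _]
Lookup 750: h=2, probe 2,3 → slot 3 empty, not found.

2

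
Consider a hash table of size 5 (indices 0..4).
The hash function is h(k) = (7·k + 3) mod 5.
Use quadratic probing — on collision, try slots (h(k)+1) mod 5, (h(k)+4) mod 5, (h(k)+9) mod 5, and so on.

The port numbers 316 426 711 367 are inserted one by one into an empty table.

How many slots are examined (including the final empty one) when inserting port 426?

2

Insert 316: h=0, slot 0 empty → index 0.
Insert 426: h=0, slot 0 occupied → index 1.
Insert 711: h=0, slots 0,1 occupied → index 4.
Insert 367: h=2, slot 2 empty → index 2.
Table: [316, 426, 367, ∅, 711]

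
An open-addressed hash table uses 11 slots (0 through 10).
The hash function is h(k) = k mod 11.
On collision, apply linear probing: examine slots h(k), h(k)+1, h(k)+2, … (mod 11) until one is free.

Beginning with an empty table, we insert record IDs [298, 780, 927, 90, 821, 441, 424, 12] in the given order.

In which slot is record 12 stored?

5

298: h=1 → slot 1
780: h=10 → slot 10
927: h=3 → slot 3
90: h=2 → slot 2
821: h=7 → slot 7
441: h=1, probe 1,2,3,4 → slot 4
424: h=6 → slot 6
12: h=1, probe 1,2,3,4,5 → slot 5
Table: [., 298, 90, 927, 441, 12, 424, 821, ., ., 780]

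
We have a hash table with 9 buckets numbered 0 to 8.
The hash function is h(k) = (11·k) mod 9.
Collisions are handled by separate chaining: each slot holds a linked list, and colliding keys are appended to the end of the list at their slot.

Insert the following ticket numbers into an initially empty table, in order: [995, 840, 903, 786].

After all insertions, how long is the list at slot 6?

3

Insert 995: h=1, bucket 1 empty → new chain.
Insert 840: h=6, bucket 6 empty → new chain.
Insert 903: h=6, bucket 6 nonempty → append to chain.
Insert 786: h=6, bucket 6 nonempty → append to chain.
Final buckets:
0: .
1: 995
2: .
3: .
4: .
5: .
6: 840 -> 903 -> 786
7: .
8: .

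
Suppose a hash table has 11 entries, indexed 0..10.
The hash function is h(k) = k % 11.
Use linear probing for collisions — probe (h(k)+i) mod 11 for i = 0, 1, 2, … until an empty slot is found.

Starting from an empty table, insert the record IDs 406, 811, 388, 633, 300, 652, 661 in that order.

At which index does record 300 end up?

Insert 406: h=10, slot 10 empty -> index 10.
Insert 811: h=8, slot 8 empty -> index 8.
Insert 388: h=3, slot 3 empty -> index 3.
Insert 633: h=6, slot 6 empty -> index 6.
Insert 300: h=3, slot 3 occupied -> index 4.
Insert 652: h=3, slots 3,4 occupied -> index 5.
Insert 661: h=1, slot 1 empty -> index 1.
Table: [-, 661, -, 388, 300, 652, 633, -, 811, -, 406]

4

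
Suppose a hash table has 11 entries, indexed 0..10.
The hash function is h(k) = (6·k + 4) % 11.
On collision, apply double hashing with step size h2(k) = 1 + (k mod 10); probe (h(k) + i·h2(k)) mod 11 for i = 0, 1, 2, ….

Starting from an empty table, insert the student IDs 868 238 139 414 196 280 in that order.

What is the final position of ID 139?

1

868 hashes to 9; slot 9 is free → place at 9.
238 hashes to 2; slot 2 is free → place at 2.
139 hashes to 2, h2=10; 2 taken → place at 1.
414 hashes to 2, h2=5; 2 taken → place at 7.
196 hashes to 3; slot 3 is free → place at 3.
280 hashes to 1, h2=1; 1,2,3 taken → place at 4.
Table: [—, 139, 238, 196, 280, —, —, 414, —, 868, —]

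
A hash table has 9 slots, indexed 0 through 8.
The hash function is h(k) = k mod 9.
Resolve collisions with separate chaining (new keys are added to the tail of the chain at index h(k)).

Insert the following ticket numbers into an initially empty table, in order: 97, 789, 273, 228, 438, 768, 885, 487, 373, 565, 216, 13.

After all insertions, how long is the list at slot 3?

4

Insert 97: h=7, bucket 7 empty -> new chain.
Insert 789: h=6, bucket 6 empty -> new chain.
Insert 273: h=3, bucket 3 empty -> new chain.
Insert 228: h=3, bucket 3 nonempty -> append to chain.
Insert 438: h=6, bucket 6 nonempty -> append to chain.
Insert 768: h=3, bucket 3 nonempty -> append to chain.
Insert 885: h=3, bucket 3 nonempty -> append to chain.
Insert 487: h=1, bucket 1 empty -> new chain.
Insert 373: h=4, bucket 4 empty -> new chain.
Insert 565: h=7, bucket 7 nonempty -> append to chain.
Insert 216: h=0, bucket 0 empty -> new chain.
Insert 13: h=4, bucket 4 nonempty -> append to chain.
Final buckets:
0: 216
1: 487
2: _
3: 273 -> 228 -> 768 -> 885
4: 373 -> 13
5: _
6: 789 -> 438
7: 97 -> 565
8: _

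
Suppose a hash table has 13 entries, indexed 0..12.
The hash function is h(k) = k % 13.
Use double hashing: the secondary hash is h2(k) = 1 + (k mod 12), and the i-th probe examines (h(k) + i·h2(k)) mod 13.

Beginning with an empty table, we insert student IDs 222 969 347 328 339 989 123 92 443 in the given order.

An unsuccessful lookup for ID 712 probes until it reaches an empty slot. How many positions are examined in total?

222 hashes to 1; slot 1 is free -> place at 1.
969 hashes to 7; slot 7 is free -> place at 7.
347 hashes to 9; slot 9 is free -> place at 9.
328 hashes to 3; slot 3 is free -> place at 3.
339 hashes to 1, h2=4; 1 taken -> place at 5.
989 hashes to 1, h2=6; 1,7 taken -> place at 0.
123 hashes to 6; slot 6 is free -> place at 6.
92 hashes to 1, h2=9; 1 taken -> place at 10.
443 hashes to 1, h2=12; 1,0 taken -> place at 12.
Table: [989, 222, —, 328, —, 339, 123, 969, —, 347, 92, —, 443]
Lookup 712: h=10, h2=5, probe 10,2 → slot 2 empty, not found.

2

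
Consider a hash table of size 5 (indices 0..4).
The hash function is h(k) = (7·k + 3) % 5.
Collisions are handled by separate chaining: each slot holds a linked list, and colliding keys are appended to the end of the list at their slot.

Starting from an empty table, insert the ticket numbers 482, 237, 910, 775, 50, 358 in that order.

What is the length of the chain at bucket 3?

482 → bucket 2
237 → bucket 2 (collision)
910 → bucket 3
775 → bucket 3 (collision)
50 → bucket 3 (collision)
358 → bucket 4
Final buckets:
0: ∅
1: ∅
2: 482 -> 237
3: 910 -> 775 -> 50
4: 358

3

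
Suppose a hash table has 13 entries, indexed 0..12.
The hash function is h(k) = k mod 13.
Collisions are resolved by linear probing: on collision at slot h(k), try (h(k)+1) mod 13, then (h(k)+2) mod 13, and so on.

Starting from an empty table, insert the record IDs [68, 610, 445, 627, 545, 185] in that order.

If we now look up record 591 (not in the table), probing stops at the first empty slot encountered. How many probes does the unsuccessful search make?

68 hashes to 3; slot 3 is free => place at 3.
610 hashes to 12; slot 12 is free => place at 12.
445 hashes to 3; 3 taken => place at 4.
627 hashes to 3; 3,4 taken => place at 5.
545 hashes to 12; 12 taken => place at 0.
185 hashes to 3; 3,4,5 taken => place at 6.
Table: [545, —, —, 68, 445, 627, 185, —, —, —, —, —, 610]
Lookup 591: h=6, probe 6,7 → slot 7 empty, not found.

2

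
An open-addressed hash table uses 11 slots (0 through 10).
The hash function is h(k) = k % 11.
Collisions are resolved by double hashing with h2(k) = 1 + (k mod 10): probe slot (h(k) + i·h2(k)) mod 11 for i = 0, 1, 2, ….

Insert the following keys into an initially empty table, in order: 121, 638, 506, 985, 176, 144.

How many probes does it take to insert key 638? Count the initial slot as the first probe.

121 hashes to 0; slot 0 is free → place at 0.
638 hashes to 0, h2=9; 0 taken → place at 9.
506 hashes to 0, h2=7; 0 taken → place at 7.
985 hashes to 6; slot 6 is free → place at 6.
176 hashes to 0, h2=7; 0,7 taken → place at 3.
144 hashes to 1; slot 1 is free → place at 1.
Table: [121, 144, -, 176, -, -, 985, 506, -, 638, -]

2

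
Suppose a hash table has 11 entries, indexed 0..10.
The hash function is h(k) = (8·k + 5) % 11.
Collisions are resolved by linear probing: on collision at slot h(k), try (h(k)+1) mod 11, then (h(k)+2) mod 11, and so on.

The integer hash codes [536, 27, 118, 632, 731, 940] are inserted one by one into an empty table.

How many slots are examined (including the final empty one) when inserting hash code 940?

6

536 hashes to 3; slot 3 is free → place at 3.
27 hashes to 1; slot 1 is free → place at 1.
118 hashes to 3; 3 taken → place at 4.
632 hashes to 1; 1 taken → place at 2.
731 hashes to 1; 1,2,3,4 taken → place at 5.
940 hashes to 1; 1,2,3,4,5 taken → place at 6.
Table: [-, 27, 632, 536, 118, 731, 940, -, -, -, -]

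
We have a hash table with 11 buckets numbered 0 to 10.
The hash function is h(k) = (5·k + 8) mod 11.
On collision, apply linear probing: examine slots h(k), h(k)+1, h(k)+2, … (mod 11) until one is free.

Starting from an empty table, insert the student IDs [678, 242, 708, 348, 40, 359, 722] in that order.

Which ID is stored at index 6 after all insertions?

Insert 678: h=10, slot 10 empty -> index 10.
Insert 242: h=8, slot 8 empty -> index 8.
Insert 708: h=6, slot 6 empty -> index 6.
Insert 348: h=10, slot 10 occupied -> index 0.
Insert 40: h=10, slots 10,0 occupied -> index 1.
Insert 359: h=10, slots 10,0,1 occupied -> index 2.
Insert 722: h=10, slots 10,0,1,2 occupied -> index 3.
Table: [348, 40, 359, 722, —, —, 708, —, 242, —, 678]

708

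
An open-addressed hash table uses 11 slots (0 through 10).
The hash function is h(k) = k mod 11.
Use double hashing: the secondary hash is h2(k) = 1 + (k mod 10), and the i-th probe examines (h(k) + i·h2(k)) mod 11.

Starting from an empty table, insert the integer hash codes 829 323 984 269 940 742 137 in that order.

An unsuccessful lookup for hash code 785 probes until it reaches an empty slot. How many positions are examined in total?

2

829 hashes to 4; slot 4 is free => place at 4.
323 hashes to 4, h2=4; 4 taken => place at 8.
984 hashes to 5; slot 5 is free => place at 5.
269 hashes to 5, h2=10; 5,4 taken => place at 3.
940 hashes to 5, h2=1; 5 taken => place at 6.
742 hashes to 5, h2=3; 5,8 taken => place at 0.
137 hashes to 5, h2=8; 5 taken => place at 2.
Table: [742, ∅, 137, 269, 829, 984, 940, ∅, 323, ∅, ∅]
Lookup 785: h=4, h2=6, probe 4,10 → slot 10 empty, not found.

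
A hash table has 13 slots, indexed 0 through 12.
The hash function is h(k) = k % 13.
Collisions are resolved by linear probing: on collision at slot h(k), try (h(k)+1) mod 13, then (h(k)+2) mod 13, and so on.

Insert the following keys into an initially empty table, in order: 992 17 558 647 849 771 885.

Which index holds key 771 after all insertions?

7

992 hashes to 4; slot 4 is free -> place at 4.
17 hashes to 4; 4 taken -> place at 5.
558 hashes to 12; slot 12 is free -> place at 12.
647 hashes to 10; slot 10 is free -> place at 10.
849 hashes to 4; 4,5 taken -> place at 6.
771 hashes to 4; 4,5,6 taken -> place at 7.
885 hashes to 1; slot 1 is free -> place at 1.
Table: [_, 885, _, _, 992, 17, 849, 771, _, _, 647, _, 558]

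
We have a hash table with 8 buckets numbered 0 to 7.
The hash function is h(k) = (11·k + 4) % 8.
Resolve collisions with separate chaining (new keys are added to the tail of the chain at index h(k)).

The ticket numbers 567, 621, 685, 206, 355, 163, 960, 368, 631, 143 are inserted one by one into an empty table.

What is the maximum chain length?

3

567 → bucket 1
621 → bucket 3
685 → bucket 3 (collision)
206 → bucket 6
355 → bucket 5
163 → bucket 5 (collision)
960 → bucket 4
368 → bucket 4 (collision)
631 → bucket 1 (collision)
143 → bucket 1 (collision)
Final buckets:
0: —
1: 567 -> 631 -> 143
2: —
3: 621 -> 685
4: 960 -> 368
5: 355 -> 163
6: 206
7: —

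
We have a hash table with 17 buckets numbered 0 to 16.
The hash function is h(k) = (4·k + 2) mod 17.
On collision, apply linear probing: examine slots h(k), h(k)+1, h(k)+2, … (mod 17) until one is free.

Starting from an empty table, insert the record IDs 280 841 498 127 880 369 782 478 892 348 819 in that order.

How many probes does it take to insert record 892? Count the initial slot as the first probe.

7

280: h=0 → slot 0
841: h=0, probe 0,1 → slot 1
498: h=5 → slot 5
127: h=0, probe 0,1,2 → slot 2
880: h=3 → slot 3
369: h=16 → slot 16
782: h=2, probe 2,3,4 → slot 4
478: h=10 → slot 10
892: h=0, probe 0,1,2,3,4,5,6 → slot 6
348: h=0, probe 0,1,2,3,4,5,6,7 → slot 7
819: h=14 → slot 14
Table: [280, 841, 127, 880, 782, 498, 892, 348, _, _, 478, _, _, _, 819, _, 369]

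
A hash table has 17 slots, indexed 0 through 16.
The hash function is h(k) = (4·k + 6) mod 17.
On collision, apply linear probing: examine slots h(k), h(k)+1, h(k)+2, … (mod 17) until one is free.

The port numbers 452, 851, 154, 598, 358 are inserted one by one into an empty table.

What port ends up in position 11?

154

452: h=12 -> slot 12
851: h=10 -> slot 10
154: h=10, probe 10,11 -> slot 11
598: h=1 -> slot 1
358: h=10, probe 10,11,12,13 -> slot 13
Table: [∅, 598, ∅, ∅, ∅, ∅, ∅, ∅, ∅, ∅, 851, 154, 452, 358, ∅, ∅, ∅]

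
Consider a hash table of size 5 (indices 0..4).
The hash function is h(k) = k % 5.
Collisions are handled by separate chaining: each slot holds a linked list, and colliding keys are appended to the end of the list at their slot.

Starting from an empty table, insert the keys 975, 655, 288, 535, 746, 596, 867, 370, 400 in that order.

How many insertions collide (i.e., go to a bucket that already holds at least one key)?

5

Insert 975: h=0, bucket 0 empty -> new chain.
Insert 655: h=0, bucket 0 nonempty -> append to chain.
Insert 288: h=3, bucket 3 empty -> new chain.
Insert 535: h=0, bucket 0 nonempty -> append to chain.
Insert 746: h=1, bucket 1 empty -> new chain.
Insert 596: h=1, bucket 1 nonempty -> append to chain.
Insert 867: h=2, bucket 2 empty -> new chain.
Insert 370: h=0, bucket 0 nonempty -> append to chain.
Insert 400: h=0, bucket 0 nonempty -> append to chain.
Final buckets:
0: 975 -> 655 -> 535 -> 370 -> 400
1: 746 -> 596
2: 867
3: 288
4: _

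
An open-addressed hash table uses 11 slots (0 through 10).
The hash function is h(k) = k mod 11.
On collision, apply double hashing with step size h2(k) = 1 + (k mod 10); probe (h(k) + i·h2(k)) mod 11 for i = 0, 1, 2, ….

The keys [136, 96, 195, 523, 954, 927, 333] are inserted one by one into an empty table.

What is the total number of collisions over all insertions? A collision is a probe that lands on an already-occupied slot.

4

136 hashes to 4; slot 4 is free -> place at 4.
96 hashes to 8; slot 8 is free -> place at 8.
195 hashes to 8, h2=6; 8 taken -> place at 3.
523 hashes to 6; slot 6 is free -> place at 6.
954 hashes to 8, h2=5; 8 taken -> place at 2.
927 hashes to 3, h2=8; 3 taken -> place at 0.
333 hashes to 3, h2=4; 3 taken -> place at 7.
Table: [927, _, 954, 195, 136, _, 523, 333, 96, _, _]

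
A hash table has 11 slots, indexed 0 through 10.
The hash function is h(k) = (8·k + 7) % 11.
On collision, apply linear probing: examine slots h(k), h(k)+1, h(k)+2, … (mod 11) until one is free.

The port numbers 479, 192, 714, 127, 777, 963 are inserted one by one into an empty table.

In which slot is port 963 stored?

Insert 479: h=0, slot 0 empty -> index 0.
Insert 192: h=3, slot 3 empty -> index 3.
Insert 714: h=10, slot 10 empty -> index 10.
Insert 127: h=0, slot 0 occupied -> index 1.
Insert 777: h=8, slot 8 empty -> index 8.
Insert 963: h=0, slots 0,1 occupied -> index 2.
Table: [479, 127, 963, 192, —, —, —, —, 777, —, 714]

2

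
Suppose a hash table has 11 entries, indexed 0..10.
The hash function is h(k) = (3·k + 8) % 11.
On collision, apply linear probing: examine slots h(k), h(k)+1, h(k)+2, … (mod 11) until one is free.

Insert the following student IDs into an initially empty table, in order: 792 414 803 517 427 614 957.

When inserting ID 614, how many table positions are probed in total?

2

792 hashes to 8; slot 8 is free => place at 8.
414 hashes to 7; slot 7 is free => place at 7.
803 hashes to 8; 8 taken => place at 9.
517 hashes to 8; 8,9 taken => place at 10.
427 hashes to 2; slot 2 is free => place at 2.
614 hashes to 2; 2 taken => place at 3.
957 hashes to 8; 8,9,10 taken => place at 0.
Table: [957, ., 427, 614, ., ., ., 414, 792, 803, 517]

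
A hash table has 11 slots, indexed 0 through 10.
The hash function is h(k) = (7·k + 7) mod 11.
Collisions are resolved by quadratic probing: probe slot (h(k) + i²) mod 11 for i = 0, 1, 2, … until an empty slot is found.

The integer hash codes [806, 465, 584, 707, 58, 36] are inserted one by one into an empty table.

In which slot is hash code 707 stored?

806: h=6 -> slot 6
465: h=6, probe 6,7 -> slot 7
584: h=3 -> slot 3
707: h=6, probe 6,7,10 -> slot 10
58: h=6, probe 6,7,10,4 -> slot 4
36: h=6, probe 6,7,10,4,0 -> slot 0
Table: [36, -, -, 584, 58, -, 806, 465, -, -, 707]

10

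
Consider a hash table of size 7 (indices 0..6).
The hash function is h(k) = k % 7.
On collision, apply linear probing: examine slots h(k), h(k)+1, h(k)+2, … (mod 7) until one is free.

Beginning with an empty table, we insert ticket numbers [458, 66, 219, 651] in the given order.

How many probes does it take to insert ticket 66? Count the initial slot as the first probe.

2

458: h=3 => slot 3
66: h=3, probe 3,4 => slot 4
219: h=2 => slot 2
651: h=0 => slot 0
Table: [651, ., 219, 458, 66, ., .]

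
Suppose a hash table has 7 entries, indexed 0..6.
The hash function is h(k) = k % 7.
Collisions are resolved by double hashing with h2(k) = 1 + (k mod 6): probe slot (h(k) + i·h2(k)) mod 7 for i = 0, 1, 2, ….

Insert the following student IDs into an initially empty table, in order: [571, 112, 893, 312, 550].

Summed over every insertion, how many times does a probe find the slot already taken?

571 hashes to 4; slot 4 is free => place at 4.
112 hashes to 0; slot 0 is free => place at 0.
893 hashes to 4, h2=6; 4 taken => place at 3.
312 hashes to 4, h2=1; 4 taken => place at 5.
550 hashes to 4, h2=5; 4 taken => place at 2.
Table: [112, ., 550, 893, 571, 312, .]

3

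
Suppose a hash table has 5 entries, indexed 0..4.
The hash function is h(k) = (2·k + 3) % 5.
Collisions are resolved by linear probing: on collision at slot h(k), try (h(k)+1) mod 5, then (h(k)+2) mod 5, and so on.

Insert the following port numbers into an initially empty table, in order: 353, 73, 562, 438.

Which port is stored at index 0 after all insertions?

73

Insert 353: h=4, slot 4 empty => index 4.
Insert 73: h=4, slot 4 occupied => index 0.
Insert 562: h=2, slot 2 empty => index 2.
Insert 438: h=4, slots 4,0 occupied => index 1.
Table: [73, 438, 562, ., 353]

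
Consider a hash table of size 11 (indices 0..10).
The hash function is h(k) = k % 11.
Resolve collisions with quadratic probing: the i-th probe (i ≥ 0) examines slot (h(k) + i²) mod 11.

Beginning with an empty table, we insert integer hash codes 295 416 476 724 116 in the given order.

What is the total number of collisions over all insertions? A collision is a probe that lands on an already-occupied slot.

Insert 295: h=9, slot 9 empty => index 9.
Insert 416: h=9, slot 9 occupied => index 10.
Insert 476: h=3, slot 3 empty => index 3.
Insert 724: h=9, slots 9,10 occupied => index 2.
Insert 116: h=6, slot 6 empty => index 6.
Table: [-, -, 724, 476, -, -, 116, -, -, 295, 416]

3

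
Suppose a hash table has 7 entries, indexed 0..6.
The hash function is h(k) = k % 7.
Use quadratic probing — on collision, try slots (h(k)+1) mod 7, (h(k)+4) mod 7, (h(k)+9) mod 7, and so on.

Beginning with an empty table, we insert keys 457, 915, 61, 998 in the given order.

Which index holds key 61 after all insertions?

6

457 hashes to 2; slot 2 is free → place at 2.
915 hashes to 5; slot 5 is free → place at 5.
61 hashes to 5; 5 taken → place at 6.
998 hashes to 4; slot 4 is free → place at 4.
Table: [-, -, 457, -, 998, 915, 61]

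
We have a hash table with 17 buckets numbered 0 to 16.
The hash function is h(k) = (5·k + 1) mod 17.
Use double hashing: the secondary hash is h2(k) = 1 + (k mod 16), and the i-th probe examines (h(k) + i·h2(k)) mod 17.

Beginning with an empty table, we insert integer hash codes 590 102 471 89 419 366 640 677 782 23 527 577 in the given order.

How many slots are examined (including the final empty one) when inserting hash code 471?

590 hashes to 10; slot 10 is free -> place at 10.
102 hashes to 1; slot 1 is free -> place at 1.
471 hashes to 10, h2=8; 10,1 taken -> place at 9.
89 hashes to 4; slot 4 is free -> place at 4.
419 hashes to 5; slot 5 is free -> place at 5.
366 hashes to 12; slot 12 is free -> place at 12.
640 hashes to 5, h2=1; 5 taken -> place at 6.
677 hashes to 3; slot 3 is free -> place at 3.
782 hashes to 1, h2=15; 1 taken -> place at 16.
23 hashes to 14; slot 14 is free -> place at 14.
527 hashes to 1, h2=16; 1 taken -> place at 0.
577 hashes to 13; slot 13 is free -> place at 13.
Table: [527, 102, ., 677, 89, 419, 640, ., ., 471, 590, ., 366, 577, 23, ., 782]

3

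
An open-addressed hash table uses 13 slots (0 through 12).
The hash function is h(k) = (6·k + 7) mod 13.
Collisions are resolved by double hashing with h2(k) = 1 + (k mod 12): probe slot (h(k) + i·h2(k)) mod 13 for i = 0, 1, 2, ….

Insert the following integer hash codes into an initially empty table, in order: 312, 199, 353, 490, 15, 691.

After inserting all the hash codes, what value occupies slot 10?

312 hashes to 7; slot 7 is free → place at 7.
199 hashes to 5; slot 5 is free → place at 5.
353 hashes to 6; slot 6 is free → place at 6.
490 hashes to 9; slot 9 is free → place at 9.
15 hashes to 6, h2=4; 6 taken → place at 10.
691 hashes to 6, h2=8; 6 taken → place at 1.
Table: [_, 691, _, _, _, 199, 353, 312, _, 490, 15, _, _]

15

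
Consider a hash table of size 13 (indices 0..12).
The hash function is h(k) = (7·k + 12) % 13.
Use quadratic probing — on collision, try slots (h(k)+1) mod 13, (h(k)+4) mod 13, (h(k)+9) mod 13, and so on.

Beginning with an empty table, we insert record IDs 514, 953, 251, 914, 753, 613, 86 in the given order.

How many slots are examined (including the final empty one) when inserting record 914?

3

Insert 514: h=9, slot 9 empty => index 9.
Insert 953: h=1, slot 1 empty => index 1.
Insert 251: h=1, slot 1 occupied => index 2.
Insert 914: h=1, slots 1,2 occupied => index 5.
Insert 753: h=5, slot 5 occupied => index 6.
Insert 613: h=0, slot 0 empty => index 0.
Insert 86: h=3, slot 3 empty => index 3.
Table: [613, 953, 251, 86, _, 914, 753, _, _, 514, _, _, _]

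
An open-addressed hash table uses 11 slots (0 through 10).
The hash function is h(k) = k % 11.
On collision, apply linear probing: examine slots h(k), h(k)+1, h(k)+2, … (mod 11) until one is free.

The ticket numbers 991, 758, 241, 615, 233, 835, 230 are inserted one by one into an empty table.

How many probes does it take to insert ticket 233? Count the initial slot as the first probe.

991: h=1 => slot 1
758: h=10 => slot 10
241: h=10, probe 10,0 => slot 0
615: h=10, probe 10,0,1,2 => slot 2
233: h=2, probe 2,3 => slot 3
835: h=10, probe 10,0,1,2,3,4 => slot 4
230: h=10, probe 10,0,1,2,3,4,5 => slot 5
Table: [241, 991, 615, 233, 835, 230, ∅, ∅, ∅, ∅, 758]

2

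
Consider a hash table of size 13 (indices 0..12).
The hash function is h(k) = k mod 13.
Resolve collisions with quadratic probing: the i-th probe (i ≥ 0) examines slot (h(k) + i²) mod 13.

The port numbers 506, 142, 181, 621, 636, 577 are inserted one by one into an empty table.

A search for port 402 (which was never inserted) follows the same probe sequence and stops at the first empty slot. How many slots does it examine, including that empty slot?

5

Insert 506: h=12, slot 12 empty -> index 12.
Insert 142: h=12, slot 12 occupied -> index 0.
Insert 181: h=12, slots 12,0 occupied -> index 3.
Insert 621: h=10, slot 10 empty -> index 10.
Insert 636: h=12, slots 12,0,3 occupied -> index 8.
Insert 577: h=5, slot 5 empty -> index 5.
Table: [142, -, -, 181, -, 577, -, -, 636, -, 621, -, 506]
Lookup 402: h=12, probe 12,0,3,8,2 → slot 2 empty, not found.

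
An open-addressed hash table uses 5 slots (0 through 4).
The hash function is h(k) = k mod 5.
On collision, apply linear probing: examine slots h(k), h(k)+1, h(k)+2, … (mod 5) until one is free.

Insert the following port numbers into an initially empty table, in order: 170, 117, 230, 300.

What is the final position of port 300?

170: h=0 -> slot 0
117: h=2 -> slot 2
230: h=0, probe 0,1 -> slot 1
300: h=0, probe 0,1,2,3 -> slot 3
Table: [170, 230, 117, 300, ∅]

3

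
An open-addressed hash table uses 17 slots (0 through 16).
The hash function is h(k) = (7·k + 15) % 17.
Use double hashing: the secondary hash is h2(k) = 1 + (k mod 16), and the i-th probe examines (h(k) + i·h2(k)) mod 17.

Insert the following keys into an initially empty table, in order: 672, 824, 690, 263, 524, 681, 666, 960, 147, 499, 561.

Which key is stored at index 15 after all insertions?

147

672: h=10 -> slot 10
824: h=3 -> slot 3
690: h=0 -> slot 0
263: h=3, h2=8, probe 3,11 -> slot 11
524: h=11, h2=13, probe 11,7 -> slot 7
681: h=5 -> slot 5
666: h=2 -> slot 2
960: h=3, h2=1, probe 3,4 -> slot 4
147: h=7, h2=4, probe 7,11,15 -> slot 15
499: h=6 -> slot 6
561: h=15, h2=2, probe 15,0,2,4,6,8 -> slot 8
Table: [690, ., 666, 824, 960, 681, 499, 524, 561, ., 672, 263, ., ., ., 147, .]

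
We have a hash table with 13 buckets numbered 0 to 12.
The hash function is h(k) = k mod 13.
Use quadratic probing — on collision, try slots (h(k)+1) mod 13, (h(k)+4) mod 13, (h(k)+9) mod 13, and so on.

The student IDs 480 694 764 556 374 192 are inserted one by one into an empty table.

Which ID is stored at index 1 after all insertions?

480 hashes to 12; slot 12 is free => place at 12.
694 hashes to 5; slot 5 is free => place at 5.
764 hashes to 10; slot 10 is free => place at 10.
556 hashes to 10; 10 taken => place at 11.
374 hashes to 10; 10,11 taken => place at 1.
192 hashes to 10; 10,11,1 taken => place at 6.
Table: [—, 374, —, —, —, 694, 192, —, —, —, 764, 556, 480]

374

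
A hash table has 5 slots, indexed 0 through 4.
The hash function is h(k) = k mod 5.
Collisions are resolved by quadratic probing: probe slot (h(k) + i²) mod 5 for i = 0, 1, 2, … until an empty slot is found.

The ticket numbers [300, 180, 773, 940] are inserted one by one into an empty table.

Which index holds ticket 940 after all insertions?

4

Insert 300: h=0, slot 0 empty -> index 0.
Insert 180: h=0, slot 0 occupied -> index 1.
Insert 773: h=3, slot 3 empty -> index 3.
Insert 940: h=0, slots 0,1 occupied -> index 4.
Table: [300, 180, ., 773, 940]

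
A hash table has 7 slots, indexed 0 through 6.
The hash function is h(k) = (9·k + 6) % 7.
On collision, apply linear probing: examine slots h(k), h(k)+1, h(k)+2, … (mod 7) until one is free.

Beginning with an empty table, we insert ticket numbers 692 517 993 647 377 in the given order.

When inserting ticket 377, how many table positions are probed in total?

Insert 692: h=4, slot 4 empty => index 4.
Insert 517: h=4, slot 4 occupied => index 5.
Insert 993: h=4, slots 4,5 occupied => index 6.
Insert 647: h=5, slots 5,6 occupied => index 0.
Insert 377: h=4, slots 4,5,6,0 occupied => index 1.
Table: [647, 377, ., ., 692, 517, 993]

5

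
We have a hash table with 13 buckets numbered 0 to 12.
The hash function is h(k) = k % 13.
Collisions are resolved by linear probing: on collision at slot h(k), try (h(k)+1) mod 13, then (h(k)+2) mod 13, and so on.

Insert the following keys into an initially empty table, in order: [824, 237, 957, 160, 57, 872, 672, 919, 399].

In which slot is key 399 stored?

11

824 hashes to 5; slot 5 is free -> place at 5.
237 hashes to 3; slot 3 is free -> place at 3.
957 hashes to 8; slot 8 is free -> place at 8.
160 hashes to 4; slot 4 is free -> place at 4.
57 hashes to 5; 5 taken -> place at 6.
872 hashes to 1; slot 1 is free -> place at 1.
672 hashes to 9; slot 9 is free -> place at 9.
919 hashes to 9; 9 taken -> place at 10.
399 hashes to 9; 9,10 taken -> place at 11.
Table: [., 872, ., 237, 160, 824, 57, ., 957, 672, 919, 399, .]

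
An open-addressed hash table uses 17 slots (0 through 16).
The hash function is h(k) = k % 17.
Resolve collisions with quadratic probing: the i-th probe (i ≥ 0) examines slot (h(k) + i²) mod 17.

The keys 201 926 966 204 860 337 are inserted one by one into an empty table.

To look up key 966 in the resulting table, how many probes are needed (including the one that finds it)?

201 hashes to 14; slot 14 is free => place at 14.
926 hashes to 8; slot 8 is free => place at 8.
966 hashes to 14; 14 taken => place at 15.
204 hashes to 0; slot 0 is free => place at 0.
860 hashes to 10; slot 10 is free => place at 10.
337 hashes to 14; 14,15 taken => place at 1.
Table: [204, 337, —, —, —, —, —, —, 926, —, 860, —, —, —, 201, 966, —]
Lookup 966: h=14, probe 14,15 → found at 15.

2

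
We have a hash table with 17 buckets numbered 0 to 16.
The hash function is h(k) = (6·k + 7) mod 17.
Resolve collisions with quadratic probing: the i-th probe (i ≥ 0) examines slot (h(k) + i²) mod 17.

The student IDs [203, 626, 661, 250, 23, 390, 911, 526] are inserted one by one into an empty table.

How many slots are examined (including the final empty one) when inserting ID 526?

Insert 203: h=1, slot 1 empty => index 1.
Insert 626: h=6, slot 6 empty => index 6.
Insert 661: h=12, slot 12 empty => index 12.
Insert 250: h=11, slot 11 empty => index 11.
Insert 23: h=9, slot 9 empty => index 9.
Insert 390: h=1, slot 1 occupied => index 2.
Insert 911: h=16, slot 16 empty => index 16.
Insert 526: h=1, slots 1,2 occupied => index 5.
Table: [-, 203, 390, -, -, 526, 626, -, -, 23, -, 250, 661, -, -, -, 911]

3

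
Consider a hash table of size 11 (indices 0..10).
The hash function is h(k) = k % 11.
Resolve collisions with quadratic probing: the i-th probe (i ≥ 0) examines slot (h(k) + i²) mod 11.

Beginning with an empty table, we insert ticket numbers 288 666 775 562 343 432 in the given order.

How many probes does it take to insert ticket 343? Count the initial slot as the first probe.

Insert 288: h=2, slot 2 empty -> index 2.
Insert 666: h=6, slot 6 empty -> index 6.
Insert 775: h=5, slot 5 empty -> index 5.
Insert 562: h=1, slot 1 empty -> index 1.
Insert 343: h=2, slot 2 occupied -> index 3.
Insert 432: h=3, slot 3 occupied -> index 4.
Table: [_, 562, 288, 343, 432, 775, 666, _, _, _, _]

2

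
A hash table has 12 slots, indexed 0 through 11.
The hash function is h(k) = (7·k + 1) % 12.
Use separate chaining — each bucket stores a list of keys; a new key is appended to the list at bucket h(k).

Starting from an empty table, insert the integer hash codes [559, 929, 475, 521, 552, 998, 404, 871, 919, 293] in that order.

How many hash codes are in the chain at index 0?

559 → bucket 2
929 → bucket 0
475 → bucket 2 (collision)
521 → bucket 0 (collision)
552 → bucket 1
998 → bucket 3
404 → bucket 9
871 → bucket 2 (collision)
919 → bucket 2 (collision)
293 → bucket 0 (collision)
Final buckets:
0: 929 -> 521 -> 293
1: 552
2: 559 -> 475 -> 871 -> 919
3: 998
4: -
5: -
6: -
7: -
8: -
9: 404
10: -
11: -

3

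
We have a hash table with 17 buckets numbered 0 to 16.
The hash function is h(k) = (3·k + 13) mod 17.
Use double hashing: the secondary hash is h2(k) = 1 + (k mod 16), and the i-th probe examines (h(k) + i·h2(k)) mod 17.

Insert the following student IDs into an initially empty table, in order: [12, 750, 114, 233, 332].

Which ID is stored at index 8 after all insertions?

12: h=15 → slot 15
750: h=2 → slot 2
114: h=15, h2=3, probe 15,1 → slot 1
233: h=15, h2=10, probe 15,8 → slot 8
332: h=6 → slot 6
Table: [—, 114, 750, —, —, —, 332, —, 233, —, —, —, —, —, —, 12, —]

233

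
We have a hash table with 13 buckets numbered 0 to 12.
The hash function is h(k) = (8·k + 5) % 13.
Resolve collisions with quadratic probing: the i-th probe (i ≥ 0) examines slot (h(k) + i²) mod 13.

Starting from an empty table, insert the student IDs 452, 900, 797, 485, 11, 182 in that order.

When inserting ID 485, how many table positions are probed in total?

Insert 452: h=7, slot 7 empty => index 7.
Insert 900: h=3, slot 3 empty => index 3.
Insert 797: h=11, slot 11 empty => index 11.
Insert 485: h=11, slot 11 occupied => index 12.
Insert 11: h=2, slot 2 empty => index 2.
Insert 182: h=5, slot 5 empty => index 5.
Table: [-, -, 11, 900, -, 182, -, 452, -, -, -, 797, 485]

2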